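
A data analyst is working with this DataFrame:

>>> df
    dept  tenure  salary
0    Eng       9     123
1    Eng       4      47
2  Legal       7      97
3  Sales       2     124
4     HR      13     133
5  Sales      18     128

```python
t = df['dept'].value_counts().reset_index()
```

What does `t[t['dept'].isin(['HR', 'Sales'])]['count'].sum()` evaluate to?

value_counts of dept:
dept
Eng      2
Sales    2
Legal    1
HR       1
Name: count, dtype: int64
reset_index():
    dept  count
0    Eng      2
1  Sales      2
2  Legal      1
3     HR      1
filter rows where dept in ['HR', 'Sales']:
    dept  count
1  Sales      2
3     HR      1
Taking the sum of column 'count' gives 3.

3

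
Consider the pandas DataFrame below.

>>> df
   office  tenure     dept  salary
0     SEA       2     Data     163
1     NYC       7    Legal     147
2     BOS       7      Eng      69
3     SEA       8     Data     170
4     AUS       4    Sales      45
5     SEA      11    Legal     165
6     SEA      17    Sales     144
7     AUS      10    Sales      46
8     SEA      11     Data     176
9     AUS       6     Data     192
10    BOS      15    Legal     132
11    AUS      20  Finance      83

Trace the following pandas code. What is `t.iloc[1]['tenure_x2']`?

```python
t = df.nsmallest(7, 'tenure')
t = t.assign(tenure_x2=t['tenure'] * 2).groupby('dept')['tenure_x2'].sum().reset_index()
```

take 7 rows with smallest tenure:
  office  tenure   dept  salary
0    SEA       2   Data     163
4    AUS       4  Sales      45
9    AUS       6   Data     192
1    NYC       7  Legal     147
2    BOS       7    Eng      69
3    SEA       8   Data     170
7    AUS      10  Sales      46
add column tenure_x2 = t['tenure'] * 2:
  office  tenure   dept  salary  tenure_x2
0    SEA       2   Data     163          4
4    AUS       4  Sales      45          8
9    AUS       6   Data     192         12
1    NYC       7  Legal     147         14
2    BOS       7    Eng      69         14
3    SEA       8   Data     170         16
7    AUS      10  Sales      46         20
group by dept, sum of tenure_x2:
dept
Data     32
Eng      14
Legal    14
Sales    28
Name: tenure_x2, dtype: int64
reset_index():
    dept  tenure_x2
0   Data         32
1    Eng         14
2  Legal         14
3  Sales         28
value at position 1, column 'tenure_x2' → 14

14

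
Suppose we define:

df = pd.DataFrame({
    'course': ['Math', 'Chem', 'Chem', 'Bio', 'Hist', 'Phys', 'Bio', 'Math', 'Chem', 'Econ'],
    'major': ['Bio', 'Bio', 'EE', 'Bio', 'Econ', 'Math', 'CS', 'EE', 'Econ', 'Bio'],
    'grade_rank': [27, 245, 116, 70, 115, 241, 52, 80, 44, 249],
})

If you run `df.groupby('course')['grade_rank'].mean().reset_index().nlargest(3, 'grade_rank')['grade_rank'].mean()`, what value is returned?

208.333333333

group by course, mean of grade_rank:
course
Bio      61.0
Chem    135.0
Econ    249.0
Hist    115.0
Math     53.5
Phys    241.0
Name: grade_rank, dtype: float64
reset_index():
  course  grade_rank
0    Bio        61.0
1   Chem       135.0
2   Econ       249.0
3   Hist       115.0
4   Math        53.5
5   Phys       241.0
take 3 rows with largest grade_rank:
  course  grade_rank
2   Econ       249.0
5   Phys       241.0
1   Chem       135.0
Reading off the mean of column 'grade_rank', we get 208.333333333.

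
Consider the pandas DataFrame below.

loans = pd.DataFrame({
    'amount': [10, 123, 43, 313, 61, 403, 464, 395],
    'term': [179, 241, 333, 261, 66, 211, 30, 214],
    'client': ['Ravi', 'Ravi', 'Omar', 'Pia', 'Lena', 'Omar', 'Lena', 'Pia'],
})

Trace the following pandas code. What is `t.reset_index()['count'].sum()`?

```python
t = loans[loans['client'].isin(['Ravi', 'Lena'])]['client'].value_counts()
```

4

filter rows where client in ['Ravi', 'Lena']:
   amount  term client
0      10   179   Ravi
1     123   241   Ravi
4      61    66   Lena
6     464    30   Lena
value_counts of client:
client
Ravi    2
Lena    2
Name: count, dtype: int64
reset_index():
  client  count
0   Ravi      2
1   Lena      2
Reading off the sum of column 'count', we get 4.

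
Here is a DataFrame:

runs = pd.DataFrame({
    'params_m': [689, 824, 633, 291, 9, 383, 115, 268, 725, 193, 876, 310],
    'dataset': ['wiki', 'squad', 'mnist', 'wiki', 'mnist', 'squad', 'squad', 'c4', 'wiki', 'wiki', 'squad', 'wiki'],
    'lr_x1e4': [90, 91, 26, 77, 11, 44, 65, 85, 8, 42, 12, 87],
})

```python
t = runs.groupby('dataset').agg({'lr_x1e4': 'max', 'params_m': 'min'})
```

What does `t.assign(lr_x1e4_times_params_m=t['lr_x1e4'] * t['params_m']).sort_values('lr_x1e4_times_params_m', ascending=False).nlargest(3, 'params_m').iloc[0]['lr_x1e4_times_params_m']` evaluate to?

22780

group by dataset: max(lr_x1e4), min(params_m):
         lr_x1e4  params_m
dataset                   
c4            85       268
mnist         26         9
squad         91       115
wiki          90       193
add column lr_x1e4_times_params_m = t['lr_x1e4'] * t['params_m']:
         lr_x1e4  params_m  lr_x1e4_times_params_m
dataset                                           
c4            85       268                   22780
mnist         26         9                     234
squad         91       115                   10465
wiki          90       193                   17370
sort by lr_x1e4_times_params_m descending:
         lr_x1e4  params_m  lr_x1e4_times_params_m
dataset                                           
c4            85       268                   22780
wiki          90       193                   17370
squad         91       115                   10465
mnist         26         9                     234
take 3 rows with largest params_m:
         lr_x1e4  params_m  lr_x1e4_times_params_m
dataset                                           
c4            85       268                   22780
wiki          90       193                   17370
squad         91       115                   10465
Then the value at position 0, column 'lr_x1e4_times_params_m': 22780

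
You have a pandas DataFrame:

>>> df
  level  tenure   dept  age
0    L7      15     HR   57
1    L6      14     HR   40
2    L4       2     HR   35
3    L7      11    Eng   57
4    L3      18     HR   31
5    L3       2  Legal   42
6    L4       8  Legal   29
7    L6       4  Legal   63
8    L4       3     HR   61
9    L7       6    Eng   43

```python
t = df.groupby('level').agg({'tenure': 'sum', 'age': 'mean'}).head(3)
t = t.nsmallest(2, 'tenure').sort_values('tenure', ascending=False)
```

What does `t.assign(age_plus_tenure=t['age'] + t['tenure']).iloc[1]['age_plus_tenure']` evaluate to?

group by level: sum(tenure), mean(age):
       tenure        age
level                   
L3         20  36.500000
L4         13  41.666667
L6         18  51.500000
L7         32  52.333333
take first 3 rows:
       tenure        age
level                   
L3         20  36.500000
L4         13  41.666667
L6         18  51.500000
take 2 rows with smallest tenure:
       tenure        age
level                   
L4         13  41.666667
L6         18  51.500000
sort by tenure descending:
       tenure        age
level                   
L6         18  51.500000
L4         13  41.666667
add column age_plus_tenure = t['age'] + t['tenure']:
       tenure        age  age_plus_tenure
level                                    
L6         18  51.500000        69.500000
L4         13  41.666667        54.666667
Reading off the value at position 1, column 'age_plus_tenure', we get 54.6666666667.

54.6666666667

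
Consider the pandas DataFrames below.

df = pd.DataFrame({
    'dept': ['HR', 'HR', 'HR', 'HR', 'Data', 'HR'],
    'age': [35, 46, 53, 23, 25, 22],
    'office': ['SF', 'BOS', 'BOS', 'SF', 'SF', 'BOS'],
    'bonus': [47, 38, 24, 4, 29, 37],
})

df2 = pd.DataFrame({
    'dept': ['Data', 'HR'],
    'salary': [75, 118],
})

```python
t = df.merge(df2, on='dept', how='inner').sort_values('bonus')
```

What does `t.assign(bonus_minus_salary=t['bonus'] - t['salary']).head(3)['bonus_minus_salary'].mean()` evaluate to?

-84.6666666667

merge on 'dept' (how='inner') → 6 rows:
   dept  age office  bonus  salary
0    HR   35     SF     47     118
1    HR   46    BOS     38     118
2    HR   53    BOS     24     118
3    HR   23     SF      4     118
4  Data   25     SF     29      75
5    HR   22    BOS     37     118
sort by bonus:
   dept  age office  bonus  salary
3    HR   23     SF      4     118
2    HR   53    BOS     24     118
4  Data   25     SF     29      75
5    HR   22    BOS     37     118
1    HR   46    BOS     38     118
0    HR   35     SF     47     118
add column bonus_minus_salary = t['bonus'] - t['salary']:
   dept  age office  bonus  salary  bonus_minus_salary
3    HR   23     SF      4     118                -114
2    HR   53    BOS     24     118                 -94
4  Data   25     SF     29      75                 -46
5    HR   22    BOS     37     118                 -81
1    HR   46    BOS     38     118                 -80
0    HR   35     SF     47     118                 -71
take first 3 rows:
   dept  age office  bonus  salary  bonus_minus_salary
3    HR   23     SF      4     118                -114
2    HR   53    BOS     24     118                 -94
4  Data   25     SF     29      75                 -46
Taking the mean of column 'bonus_minus_salary' gives -84.6666666667.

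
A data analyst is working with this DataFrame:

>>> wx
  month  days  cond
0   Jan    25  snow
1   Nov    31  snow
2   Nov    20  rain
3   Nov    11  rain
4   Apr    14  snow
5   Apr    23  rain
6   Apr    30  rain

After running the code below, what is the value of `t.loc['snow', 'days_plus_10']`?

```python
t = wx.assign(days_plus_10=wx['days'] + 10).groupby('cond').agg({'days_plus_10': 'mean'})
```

add column days_plus_10 = wx['days'] + 10:
  month  days  cond  days_plus_10
0   Jan    25  snow            35
1   Nov    31  snow            41
2   Nov    20  rain            30
3   Nov    11  rain            21
4   Apr    14  snow            24
5   Apr    23  rain            33
6   Apr    30  rain            40
group by cond, mean of days_plus_10:
      days_plus_10
cond              
rain     31.000000
snow     33.333333
Hence 33.3333333333.

33.3333333333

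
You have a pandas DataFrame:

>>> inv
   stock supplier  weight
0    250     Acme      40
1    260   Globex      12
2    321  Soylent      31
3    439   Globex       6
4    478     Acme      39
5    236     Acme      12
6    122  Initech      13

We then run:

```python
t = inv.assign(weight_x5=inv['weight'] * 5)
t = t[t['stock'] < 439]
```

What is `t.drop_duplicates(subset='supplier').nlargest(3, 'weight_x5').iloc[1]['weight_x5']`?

add column weight_x5 = inv['weight'] * 5:
   stock supplier  weight  weight_x5
0    250     Acme      40        200
1    260   Globex      12         60
2    321  Soylent      31        155
3    439   Globex       6         30
4    478     Acme      39        195
5    236     Acme      12         60
6    122  Initech      13         65
filter rows where stock < 439:
   stock supplier  weight  weight_x5
0    250     Acme      40        200
1    260   Globex      12         60
2    321  Soylent      31        155
5    236     Acme      12         60
6    122  Initech      13         65
drop duplicate supplier (keep=first):
   stock supplier  weight  weight_x5
0    250     Acme      40        200
1    260   Globex      12         60
2    321  Soylent      31        155
6    122  Initech      13         65
take 3 rows with largest weight_x5:
   stock supplier  weight  weight_x5
0    250     Acme      40        200
2    321  Soylent      31        155
6    122  Initech      13         65

155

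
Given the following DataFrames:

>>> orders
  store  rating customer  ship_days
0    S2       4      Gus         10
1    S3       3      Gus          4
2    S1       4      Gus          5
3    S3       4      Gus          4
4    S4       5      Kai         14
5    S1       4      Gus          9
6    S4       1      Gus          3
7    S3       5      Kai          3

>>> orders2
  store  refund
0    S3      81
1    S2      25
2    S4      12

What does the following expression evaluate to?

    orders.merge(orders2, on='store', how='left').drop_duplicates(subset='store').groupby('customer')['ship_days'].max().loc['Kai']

merge on 'store' (how='left') → 8 rows:
  store  rating customer  ship_days  refund
0    S2       4      Gus         10    25.0
1    S3       3      Gus          4    81.0
2    S1       4      Gus          5     NaN
3    S3       4      Gus          4    81.0
4    S4       5      Kai         14    12.0
5    S1       4      Gus          9     NaN
6    S4       1      Gus          3    12.0
7    S3       5      Kai          3    81.0
drop duplicate store (keep=first):
  store  rating customer  ship_days  refund
0    S2       4      Gus         10    25.0
1    S3       3      Gus          4    81.0
2    S1       4      Gus          5     NaN
4    S4       5      Kai         14    12.0
group by customer, max of ship_days:
customer
Gus    10
Kai    14
Name: ship_days, dtype: int64
Taking the value at index 'Kai' gives 14.

14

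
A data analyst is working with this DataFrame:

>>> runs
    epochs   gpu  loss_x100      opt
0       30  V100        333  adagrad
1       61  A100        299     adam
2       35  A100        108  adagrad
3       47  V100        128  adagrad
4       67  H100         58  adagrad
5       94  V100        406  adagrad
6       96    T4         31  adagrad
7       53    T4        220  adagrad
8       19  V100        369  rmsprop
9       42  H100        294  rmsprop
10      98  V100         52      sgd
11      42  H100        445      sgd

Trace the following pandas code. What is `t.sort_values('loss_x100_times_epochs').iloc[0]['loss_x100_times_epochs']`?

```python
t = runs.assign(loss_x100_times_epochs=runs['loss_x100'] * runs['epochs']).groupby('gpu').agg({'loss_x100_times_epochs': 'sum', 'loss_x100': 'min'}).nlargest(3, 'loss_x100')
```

22019

add column loss_x100_times_epochs = runs['loss_x100'] * runs['epochs']:
    epochs   gpu  loss_x100      opt  loss_x100_times_epochs
0       30  V100        333  adagrad                    9990
1       61  A100        299     adam                   18239
2       35  A100        108  adagrad                    3780
3       47  V100        128  adagrad                    6016
4       67  H100         58  adagrad                    3886
5       94  V100        406  adagrad                   38164
6       96    T4         31  adagrad                    2976
7       53    T4        220  adagrad                   11660
8       19  V100        369  rmsprop                    7011
9       42  H100        294  rmsprop                   12348
10      98  V100         52      sgd                    5096
11      42  H100        445      sgd                   18690
group by gpu: sum(loss_x100_times_epochs), min(loss_x100):
      loss_x100_times_epochs  loss_x100
gpu                                    
A100                   22019        108
H100                   34924         58
T4                     14636         31
V100                   66277         52
take 3 rows with largest loss_x100:
      loss_x100_times_epochs  loss_x100
gpu                                    
A100                   22019        108
H100                   34924         58
V100                   66277         52
sort by loss_x100_times_epochs:
      loss_x100_times_epochs  loss_x100
gpu                                    
A100                   22019        108
H100                   34924         58
V100                   66277         52
Taking the value at position 0, column 'loss_x100_times_epochs' gives 22019.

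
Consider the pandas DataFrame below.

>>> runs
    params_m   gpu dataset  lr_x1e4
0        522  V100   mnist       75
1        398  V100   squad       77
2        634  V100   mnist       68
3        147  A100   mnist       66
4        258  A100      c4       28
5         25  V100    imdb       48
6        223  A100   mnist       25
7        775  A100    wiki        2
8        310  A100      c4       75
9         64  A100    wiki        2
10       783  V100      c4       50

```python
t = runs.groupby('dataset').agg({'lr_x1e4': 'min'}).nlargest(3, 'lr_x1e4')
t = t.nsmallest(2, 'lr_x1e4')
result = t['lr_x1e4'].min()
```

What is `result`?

group by dataset, min of lr_x1e4:
         lr_x1e4
dataset         
c4            28
imdb          48
mnist         25
squad         77
wiki           2
take 3 rows with largest lr_x1e4:
         lr_x1e4
dataset         
squad         77
imdb          48
c4            28
take 2 rows with smallest lr_x1e4:
         lr_x1e4
dataset         
c4            28
imdb          48
Reading off the min of column 'lr_x1e4', we get 28.

28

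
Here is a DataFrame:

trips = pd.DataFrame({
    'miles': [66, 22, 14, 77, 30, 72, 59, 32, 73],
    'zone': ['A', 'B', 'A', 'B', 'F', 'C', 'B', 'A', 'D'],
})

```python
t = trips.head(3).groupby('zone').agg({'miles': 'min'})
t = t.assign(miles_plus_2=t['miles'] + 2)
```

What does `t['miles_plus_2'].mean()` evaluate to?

take first 3 rows:
   miles zone
0     66    A
1     22    B
2     14    A
group by zone, min of miles:
      miles
zone       
A        14
B        22
add column miles_plus_2 = t['miles'] + 2:
      miles  miles_plus_2
zone                     
A        14            16
B        22            24
Taking the mean of column 'miles_plus_2' gives 20.0.

20.0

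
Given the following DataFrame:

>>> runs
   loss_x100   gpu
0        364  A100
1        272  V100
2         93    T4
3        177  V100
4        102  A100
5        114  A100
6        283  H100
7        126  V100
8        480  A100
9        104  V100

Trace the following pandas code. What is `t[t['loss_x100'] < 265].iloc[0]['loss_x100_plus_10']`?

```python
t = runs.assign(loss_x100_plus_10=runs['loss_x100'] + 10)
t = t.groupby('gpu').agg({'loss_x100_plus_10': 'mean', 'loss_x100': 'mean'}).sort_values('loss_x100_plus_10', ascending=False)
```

add column loss_x100_plus_10 = runs['loss_x100'] + 10:
   loss_x100   gpu  loss_x100_plus_10
0        364  A100                374
1        272  V100                282
2         93    T4                103
3        177  V100                187
4        102  A100                112
5        114  A100                124
6        283  H100                293
7        126  V100                136
8        480  A100                490
9        104  V100                114
group by gpu: mean(loss_x100_plus_10), mean(loss_x100):
      loss_x100_plus_10  loss_x100
gpu                               
A100             275.00     265.00
H100             293.00     283.00
T4               103.00      93.00
V100             179.75     169.75
sort by loss_x100_plus_10 descending:
      loss_x100_plus_10  loss_x100
gpu                               
H100             293.00     283.00
A100             275.00     265.00
V100             179.75     169.75
T4               103.00      93.00
filter rows where loss_x100 < 265:
      loss_x100_plus_10  loss_x100
gpu                               
V100             179.75     169.75
T4               103.00      93.00

179.75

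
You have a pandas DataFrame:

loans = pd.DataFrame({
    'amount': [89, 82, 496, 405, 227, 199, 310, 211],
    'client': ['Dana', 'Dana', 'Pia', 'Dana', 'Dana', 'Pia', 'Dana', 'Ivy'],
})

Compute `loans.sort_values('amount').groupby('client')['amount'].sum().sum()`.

2019

sort by amount:
   amount client
1      82   Dana
0      89   Dana
5     199    Pia
7     211    Ivy
4     227   Dana
6     310   Dana
3     405   Dana
2     496    Pia
group by client, sum of amount:
client
Dana    1113
Ivy      211
Pia      695
Name: amount, dtype: int64
The sum of the resulting series is 2019.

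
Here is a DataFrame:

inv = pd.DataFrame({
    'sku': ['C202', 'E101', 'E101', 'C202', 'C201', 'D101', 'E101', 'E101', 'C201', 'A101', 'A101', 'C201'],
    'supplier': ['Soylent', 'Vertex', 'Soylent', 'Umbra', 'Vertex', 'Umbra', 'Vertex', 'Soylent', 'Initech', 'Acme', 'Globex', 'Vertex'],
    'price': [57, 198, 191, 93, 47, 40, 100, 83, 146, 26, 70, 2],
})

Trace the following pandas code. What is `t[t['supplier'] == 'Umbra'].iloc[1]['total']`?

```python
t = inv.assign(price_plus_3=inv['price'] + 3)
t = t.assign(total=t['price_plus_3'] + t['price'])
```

add column price_plus_3 = inv['price'] + 3:
     sku supplier  price  price_plus_3
0   C202  Soylent     57            60
1   E101   Vertex    198           201
2   E101  Soylent    191           194
3   C202    Umbra     93            96
4   C201   Vertex     47            50
5   D101    Umbra     40            43
6   E101   Vertex    100           103
7   E101  Soylent     83            86
8   C201  Initech    146           149
9   A101     Acme     26            29
10  A101   Globex     70            73
11  C201   Vertex      2             5
add column total = t['price_plus_3'] + t['price']:
     sku supplier  price  price_plus_3  total
0   C202  Soylent     57            60    117
1   E101   Vertex    198           201    399
2   E101  Soylent    191           194    385
3   C202    Umbra     93            96    189
4   C201   Vertex     47            50     97
5   D101    Umbra     40            43     83
6   E101   Vertex    100           103    203
7   E101  Soylent     83            86    169
8   C201  Initech    146           149    295
9   A101     Acme     26            29     55
10  A101   Globex     70            73    143
11  C201   Vertex      2             5      7
filter rows where supplier == 'Umbra':
    sku supplier  price  price_plus_3  total
3  C202    Umbra     93            96    189
5  D101    Umbra     40            43     83
Taking the value at position 1, column 'total' gives 83.

83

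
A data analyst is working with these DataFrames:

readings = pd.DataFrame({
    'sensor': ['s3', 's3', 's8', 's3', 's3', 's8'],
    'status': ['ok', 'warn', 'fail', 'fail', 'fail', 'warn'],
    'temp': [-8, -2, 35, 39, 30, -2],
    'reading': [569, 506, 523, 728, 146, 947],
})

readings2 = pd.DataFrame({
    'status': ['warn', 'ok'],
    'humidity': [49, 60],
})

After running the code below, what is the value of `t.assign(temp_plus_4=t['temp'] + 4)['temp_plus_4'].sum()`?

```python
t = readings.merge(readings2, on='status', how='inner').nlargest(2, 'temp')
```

merge on 'status' (how='inner') → 3 rows:
  sensor status  temp  reading  humidity
0     s3     ok    -8      569        60
1     s3   warn    -2      506        49
2     s8   warn    -2      947        49
take 2 rows with largest temp:
  sensor status  temp  reading  humidity
1     s3   warn    -2      506        49
2     s8   warn    -2      947        49
add column temp_plus_4 = t['temp'] + 4:
  sensor status  temp  reading  humidity  temp_plus_4
1     s3   warn    -2      506        49            2
2     s8   warn    -2      947        49            2
So sum() = 4.

4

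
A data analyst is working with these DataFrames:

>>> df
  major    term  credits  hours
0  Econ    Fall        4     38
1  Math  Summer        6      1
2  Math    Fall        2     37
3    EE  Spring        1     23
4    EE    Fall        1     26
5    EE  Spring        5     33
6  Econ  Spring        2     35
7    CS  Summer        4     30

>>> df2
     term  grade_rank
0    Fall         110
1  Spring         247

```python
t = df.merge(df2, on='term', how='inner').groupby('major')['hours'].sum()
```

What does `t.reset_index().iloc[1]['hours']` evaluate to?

merge on 'term' (how='inner') → 6 rows:
  major    term  credits  hours  grade_rank
0  Econ    Fall        4     38         110
1  Math    Fall        2     37         110
2    EE  Spring        1     23         247
3    EE    Fall        1     26         110
4    EE  Spring        5     33         247
5  Econ  Spring        2     35         247
group by major, sum of hours:
major
EE      82
Econ    73
Math    37
Name: hours, dtype: int64
reset_index():
  major  hours
0    EE     82
1  Econ     73
2  Math     37
Then the value at position 1, column 'hours': 73

73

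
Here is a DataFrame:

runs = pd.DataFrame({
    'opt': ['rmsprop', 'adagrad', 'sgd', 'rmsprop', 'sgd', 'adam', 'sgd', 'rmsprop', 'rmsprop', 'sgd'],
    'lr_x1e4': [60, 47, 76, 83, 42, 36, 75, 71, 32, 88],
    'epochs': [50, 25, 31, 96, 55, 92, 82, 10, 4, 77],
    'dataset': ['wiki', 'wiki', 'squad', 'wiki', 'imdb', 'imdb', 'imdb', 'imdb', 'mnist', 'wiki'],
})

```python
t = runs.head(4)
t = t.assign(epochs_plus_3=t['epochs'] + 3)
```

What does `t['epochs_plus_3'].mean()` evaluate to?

take first 4 rows:
       opt  lr_x1e4  epochs dataset
0  rmsprop       60      50    wiki
1  adagrad       47      25    wiki
2      sgd       76      31   squad
3  rmsprop       83      96    wiki
add column epochs_plus_3 = t['epochs'] + 3:
       opt  lr_x1e4  epochs dataset  epochs_plus_3
0  rmsprop       60      50    wiki             53
1  adagrad       47      25    wiki             28
2      sgd       76      31   squad             34
3  rmsprop       83      96    wiki             99
Then the mean of column 'epochs_plus_3': 53.5

53.5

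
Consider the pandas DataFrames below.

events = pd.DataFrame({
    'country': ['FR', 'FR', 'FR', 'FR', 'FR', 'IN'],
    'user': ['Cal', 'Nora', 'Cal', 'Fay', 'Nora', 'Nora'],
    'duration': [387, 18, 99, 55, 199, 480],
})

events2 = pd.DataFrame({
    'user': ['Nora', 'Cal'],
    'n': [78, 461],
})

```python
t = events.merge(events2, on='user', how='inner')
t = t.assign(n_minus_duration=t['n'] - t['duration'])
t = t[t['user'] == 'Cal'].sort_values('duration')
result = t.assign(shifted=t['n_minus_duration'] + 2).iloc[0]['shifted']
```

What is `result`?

merge on 'user' (how='inner') → 5 rows:
  country  user  duration    n
0      FR   Cal       387  461
1      FR  Nora        18   78
2      FR   Cal        99  461
3      FR  Nora       199   78
4      IN  Nora       480   78
add column n_minus_duration = t['n'] - t['duration']:
  country  user  duration    n  n_minus_duration
0      FR   Cal       387  461                74
1      FR  Nora        18   78                60
2      FR   Cal        99  461               362
3      FR  Nora       199   78              -121
4      IN  Nora       480   78              -402
filter rows where user == 'Cal':
  country user  duration    n  n_minus_duration
0      FR  Cal       387  461                74
2      FR  Cal        99  461               362
sort by duration:
  country user  duration    n  n_minus_duration
2      FR  Cal        99  461               362
0      FR  Cal       387  461                74
add column shifted = t['n_minus_duration'] + 2:
  country user  duration    n  n_minus_duration  shifted
2      FR  Cal        99  461               362      364
0      FR  Cal       387  461                74       76
Hence 364.

364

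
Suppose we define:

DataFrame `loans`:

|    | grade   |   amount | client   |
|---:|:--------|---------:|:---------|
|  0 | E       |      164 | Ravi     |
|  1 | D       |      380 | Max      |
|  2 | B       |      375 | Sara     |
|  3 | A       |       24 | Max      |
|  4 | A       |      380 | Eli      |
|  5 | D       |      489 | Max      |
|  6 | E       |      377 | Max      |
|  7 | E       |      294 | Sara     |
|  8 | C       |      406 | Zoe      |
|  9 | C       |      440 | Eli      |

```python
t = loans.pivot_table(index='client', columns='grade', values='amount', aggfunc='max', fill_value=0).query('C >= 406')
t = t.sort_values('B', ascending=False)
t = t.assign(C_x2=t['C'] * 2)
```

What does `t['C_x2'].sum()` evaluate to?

pivot: rows=client, cols=grade, max(amount):
grade     A    B    C    D    E
client                         
Eli     380    0  440    0    0
Max      24    0    0  489  377
Ravi      0    0    0    0  164
Sara      0  375    0    0  294
Zoe       0    0  406    0    0
filter rows where C >= 406:
grade     A  B    C  D  E
client                   
Eli     380  0  440  0  0
Zoe       0  0  406  0  0
sort by B descending:
grade     A  B    C  D  E
client                   
Eli     380  0  440  0  0
Zoe       0  0  406  0  0
add column C_x2 = t['C'] * 2:
grade     A  B    C  D  E  C_x2
client                         
Eli     380  0  440  0  0   880
Zoe       0  0  406  0  0   812
Hence 1692.

1692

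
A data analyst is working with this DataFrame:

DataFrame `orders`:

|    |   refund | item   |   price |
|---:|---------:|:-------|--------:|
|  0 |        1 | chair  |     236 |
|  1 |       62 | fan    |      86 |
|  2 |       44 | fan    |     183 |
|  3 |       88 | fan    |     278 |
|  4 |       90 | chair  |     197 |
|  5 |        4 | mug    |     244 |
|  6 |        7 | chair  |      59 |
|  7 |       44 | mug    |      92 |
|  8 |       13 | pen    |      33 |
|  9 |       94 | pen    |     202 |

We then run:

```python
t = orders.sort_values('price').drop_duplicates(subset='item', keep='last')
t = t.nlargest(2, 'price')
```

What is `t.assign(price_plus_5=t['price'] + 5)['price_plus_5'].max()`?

sort by price:
   refund   item  price
8      13    pen     33
6       7  chair     59
1      62    fan     86
7      44    mug     92
2      44    fan    183
4      90  chair    197
9      94    pen    202
0       1  chair    236
5       4    mug    244
3      88    fan    278
drop duplicate item (keep=last):
   refund   item  price
9      94    pen    202
0       1  chair    236
5       4    mug    244
3      88    fan    278
take 2 rows with largest price:
   refund item  price
3      88  fan    278
5       4  mug    244
add column price_plus_5 = t['price'] + 5:
   refund item  price  price_plus_5
3      88  fan    278           283
5       4  mug    244           249
Hence 283.

283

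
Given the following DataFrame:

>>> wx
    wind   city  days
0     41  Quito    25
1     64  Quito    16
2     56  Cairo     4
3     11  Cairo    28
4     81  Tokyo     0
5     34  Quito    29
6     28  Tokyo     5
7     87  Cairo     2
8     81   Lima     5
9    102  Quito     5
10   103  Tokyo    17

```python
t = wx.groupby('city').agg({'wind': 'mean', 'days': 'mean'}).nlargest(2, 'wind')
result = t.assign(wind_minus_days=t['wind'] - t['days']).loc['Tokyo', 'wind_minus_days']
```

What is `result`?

63.3333333333

group by city: mean(wind), mean(days):
            wind       days
city                       
Cairo  51.333333  11.333333
Lima   81.000000   5.000000
Quito  60.250000  18.750000
Tokyo  70.666667   7.333333
take 2 rows with largest wind:
            wind      days
city                      
Lima   81.000000  5.000000
Tokyo  70.666667  7.333333
add column wind_minus_days = t['wind'] - t['days']:
            wind      days  wind_minus_days
city                                       
Lima   81.000000  5.000000        76.000000
Tokyo  70.666667  7.333333        63.333333
The value at row 'Tokyo', column 'wind_minus_days' is 63.3333333333.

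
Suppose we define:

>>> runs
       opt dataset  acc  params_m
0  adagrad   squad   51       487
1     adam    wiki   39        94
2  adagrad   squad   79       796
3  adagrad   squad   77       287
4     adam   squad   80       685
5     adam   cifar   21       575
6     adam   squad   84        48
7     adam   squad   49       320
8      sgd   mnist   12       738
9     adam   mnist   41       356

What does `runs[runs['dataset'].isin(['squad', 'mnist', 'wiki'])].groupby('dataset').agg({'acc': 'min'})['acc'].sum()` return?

100

filter rows where dataset in ['squad', 'mnist', 'wiki']:
       opt dataset  acc  params_m
0  adagrad   squad   51       487
1     adam    wiki   39        94
2  adagrad   squad   79       796
3  adagrad   squad   77       287
4     adam   squad   80       685
6     adam   squad   84        48
7     adam   squad   49       320
8      sgd   mnist   12       738
9     adam   mnist   41       356
group by dataset, min of acc:
         acc
dataset     
mnist     12
squad     49
wiki      39
Finally, sum of column 'acc' = 100.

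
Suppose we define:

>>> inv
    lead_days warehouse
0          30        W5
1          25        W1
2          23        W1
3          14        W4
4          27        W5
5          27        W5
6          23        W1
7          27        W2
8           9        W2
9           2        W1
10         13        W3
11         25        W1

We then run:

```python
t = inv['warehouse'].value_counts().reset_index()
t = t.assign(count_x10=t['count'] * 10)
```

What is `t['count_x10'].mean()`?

value_counts of warehouse:
warehouse
W1    5
W5    3
W2    2
W4    1
W3    1
Name: count, dtype: int64
reset_index():
  warehouse  count
0        W1      5
1        W5      3
2        W2      2
3        W4      1
4        W3      1
add column count_x10 = t['count'] * 10:
  warehouse  count  count_x10
0        W1      5         50
1        W5      3         30
2        W2      2         20
3        W4      1         10
4        W3      1         10

24.0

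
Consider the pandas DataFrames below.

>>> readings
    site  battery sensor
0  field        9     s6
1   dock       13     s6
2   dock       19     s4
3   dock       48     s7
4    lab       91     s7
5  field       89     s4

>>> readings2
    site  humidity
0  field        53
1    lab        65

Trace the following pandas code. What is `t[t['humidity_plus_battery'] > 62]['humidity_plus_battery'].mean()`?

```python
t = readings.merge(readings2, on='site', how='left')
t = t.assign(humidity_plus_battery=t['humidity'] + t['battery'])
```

merge on 'site' (how='left') → 6 rows:
    site  battery sensor  humidity
0  field        9     s6      53.0
1   dock       13     s6       NaN
2   dock       19     s4       NaN
3   dock       48     s7       NaN
4    lab       91     s7      65.0
5  field       89     s4      53.0
add column humidity_plus_battery = t['humidity'] + t['battery']:
    site  battery sensor  humidity  humidity_plus_battery
0  field        9     s6      53.0                   62.0
1   dock       13     s6       NaN                    NaN
2   dock       19     s4       NaN                    NaN
3   dock       48     s7       NaN                    NaN
4    lab       91     s7      65.0                  156.0
5  field       89     s4      53.0                  142.0
filter rows where humidity_plus_battery > 62:
    site  battery sensor  humidity  humidity_plus_battery
4    lab       91     s7      65.0                  156.0
5  field       89     s4      53.0                  142.0
Taking the mean of column 'humidity_plus_battery' gives 149.0.

149.0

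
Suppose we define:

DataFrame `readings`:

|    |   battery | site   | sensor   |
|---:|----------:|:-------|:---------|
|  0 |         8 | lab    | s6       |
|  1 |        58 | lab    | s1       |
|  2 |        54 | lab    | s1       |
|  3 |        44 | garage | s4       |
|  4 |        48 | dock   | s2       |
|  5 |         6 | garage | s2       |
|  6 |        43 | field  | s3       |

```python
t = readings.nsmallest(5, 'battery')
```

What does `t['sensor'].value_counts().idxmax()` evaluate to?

s2

take 5 rows with smallest battery:
   battery    site sensor
5        6  garage     s2
0        8     lab     s6
6       43   field     s3
3       44  garage     s4
4       48    dock     s2
value_counts of sensor:
sensor
s2    2
s6    1
s3    1
s4    1
Name: count, dtype: int64
Reading off the label with the largest value, we get s2.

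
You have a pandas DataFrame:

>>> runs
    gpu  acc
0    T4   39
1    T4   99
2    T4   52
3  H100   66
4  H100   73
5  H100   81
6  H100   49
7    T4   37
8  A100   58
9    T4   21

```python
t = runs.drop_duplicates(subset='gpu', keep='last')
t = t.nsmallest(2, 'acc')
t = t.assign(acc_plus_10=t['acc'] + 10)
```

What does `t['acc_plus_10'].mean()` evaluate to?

45.0

drop duplicate gpu (keep=last):
    gpu  acc
6  H100   49
8  A100   58
9    T4   21
take 2 rows with smallest acc:
    gpu  acc
9    T4   21
6  H100   49
add column acc_plus_10 = t['acc'] + 10:
    gpu  acc  acc_plus_10
9    T4   21           31
6  H100   49           59
Reading off the mean of column 'acc_plus_10', we get 45.0.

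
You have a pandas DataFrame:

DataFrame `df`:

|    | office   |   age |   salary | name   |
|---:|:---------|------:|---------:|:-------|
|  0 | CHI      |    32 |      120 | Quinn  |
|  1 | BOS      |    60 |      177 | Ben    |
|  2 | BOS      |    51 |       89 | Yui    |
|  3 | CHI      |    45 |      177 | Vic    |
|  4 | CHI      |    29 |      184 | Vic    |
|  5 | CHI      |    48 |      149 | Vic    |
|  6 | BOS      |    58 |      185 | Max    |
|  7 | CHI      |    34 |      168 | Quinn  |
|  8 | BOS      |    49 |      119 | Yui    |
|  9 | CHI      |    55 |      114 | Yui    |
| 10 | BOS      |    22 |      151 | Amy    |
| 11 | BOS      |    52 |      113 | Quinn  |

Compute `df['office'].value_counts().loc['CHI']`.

6

value_counts of office:
office
CHI    6
BOS    6
Name: count, dtype: int64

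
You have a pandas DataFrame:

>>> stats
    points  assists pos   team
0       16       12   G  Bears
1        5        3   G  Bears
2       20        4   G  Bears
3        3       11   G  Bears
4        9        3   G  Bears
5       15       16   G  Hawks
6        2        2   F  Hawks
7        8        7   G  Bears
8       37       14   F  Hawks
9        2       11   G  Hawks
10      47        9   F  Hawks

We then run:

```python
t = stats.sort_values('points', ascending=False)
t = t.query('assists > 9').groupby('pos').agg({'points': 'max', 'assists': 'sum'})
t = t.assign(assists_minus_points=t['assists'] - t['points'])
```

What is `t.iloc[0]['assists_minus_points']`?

sort by points descending:
    points  assists pos   team
10      47        9   F  Hawks
8       37       14   F  Hawks
2       20        4   G  Bears
0       16       12   G  Bears
5       15       16   G  Hawks
4        9        3   G  Bears
7        8        7   G  Bears
1        5        3   G  Bears
3        3       11   G  Bears
6        2        2   F  Hawks
9        2       11   G  Hawks
filter rows where assists > 9:
   points  assists pos   team
8      37       14   F  Hawks
0      16       12   G  Bears
5      15       16   G  Hawks
3       3       11   G  Bears
9       2       11   G  Hawks
group by pos: max(points), sum(assists):
     points  assists
pos                 
F        37       14
G        16       50
add column assists_minus_points = t['assists'] - t['points']:
     points  assists  assists_minus_points
pos                                       
F        37       14                   -23
G        16       50                    34
Then the value at position 0, column 'assists_minus_points': -23

-23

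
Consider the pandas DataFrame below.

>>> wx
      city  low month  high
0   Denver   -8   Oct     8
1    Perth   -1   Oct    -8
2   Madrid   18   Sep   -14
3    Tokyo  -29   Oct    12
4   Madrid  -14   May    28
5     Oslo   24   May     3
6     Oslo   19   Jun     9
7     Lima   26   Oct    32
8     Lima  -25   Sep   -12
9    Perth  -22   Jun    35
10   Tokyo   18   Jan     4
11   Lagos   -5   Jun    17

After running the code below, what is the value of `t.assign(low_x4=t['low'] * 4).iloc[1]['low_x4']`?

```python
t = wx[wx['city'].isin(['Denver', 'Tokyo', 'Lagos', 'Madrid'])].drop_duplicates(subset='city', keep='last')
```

-56

filter rows where city in ['Denver', 'Tokyo', 'Lagos', 'Madrid']:
      city  low month  high
0   Denver   -8   Oct     8
2   Madrid   18   Sep   -14
3    Tokyo  -29   Oct    12
4   Madrid  -14   May    28
10   Tokyo   18   Jan     4
11   Lagos   -5   Jun    17
drop duplicate city (keep=last):
      city  low month  high
0   Denver   -8   Oct     8
4   Madrid  -14   May    28
10   Tokyo   18   Jan     4
11   Lagos   -5   Jun    17
add column low_x4 = t['low'] * 4:
      city  low month  high  low_x4
0   Denver   -8   Oct     8     -32
4   Madrid  -14   May    28     -56
10   Tokyo   18   Jan     4      72
11   Lagos   -5   Jun    17     -20
Hence -56.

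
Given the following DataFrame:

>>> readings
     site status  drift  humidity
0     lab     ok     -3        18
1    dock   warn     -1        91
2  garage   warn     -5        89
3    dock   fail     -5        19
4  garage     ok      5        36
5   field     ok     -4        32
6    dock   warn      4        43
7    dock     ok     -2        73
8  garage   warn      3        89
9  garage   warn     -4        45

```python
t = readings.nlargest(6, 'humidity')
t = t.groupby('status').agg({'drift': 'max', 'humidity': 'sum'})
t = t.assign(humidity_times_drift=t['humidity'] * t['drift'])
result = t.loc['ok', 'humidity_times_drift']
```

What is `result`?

-146

take 6 rows with largest humidity:
     site status  drift  humidity
1    dock   warn     -1        91
2  garage   warn     -5        89
8  garage   warn      3        89
7    dock     ok     -2        73
9  garage   warn     -4        45
6    dock   warn      4        43
group by status: max(drift), sum(humidity):
        drift  humidity
status                 
ok         -2        73
warn        4       357
add column humidity_times_drift = t['humidity'] * t['drift']:
        drift  humidity  humidity_times_drift
status                                       
ok         -2        73                  -146
warn        4       357                  1428
So loc['ok', 'humidity_times_drift'] = -146.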